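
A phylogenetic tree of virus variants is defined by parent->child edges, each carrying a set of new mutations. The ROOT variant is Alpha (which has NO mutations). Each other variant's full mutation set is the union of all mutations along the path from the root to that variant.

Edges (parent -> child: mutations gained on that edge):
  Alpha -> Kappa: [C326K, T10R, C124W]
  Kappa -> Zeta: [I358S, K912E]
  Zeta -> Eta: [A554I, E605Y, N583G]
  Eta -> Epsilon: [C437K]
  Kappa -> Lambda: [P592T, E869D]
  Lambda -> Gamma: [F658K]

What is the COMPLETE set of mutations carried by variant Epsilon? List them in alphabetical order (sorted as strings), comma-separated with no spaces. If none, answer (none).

Answer: A554I,C124W,C326K,C437K,E605Y,I358S,K912E,N583G,T10R

Derivation:
At Alpha: gained [] -> total []
At Kappa: gained ['C326K', 'T10R', 'C124W'] -> total ['C124W', 'C326K', 'T10R']
At Zeta: gained ['I358S', 'K912E'] -> total ['C124W', 'C326K', 'I358S', 'K912E', 'T10R']
At Eta: gained ['A554I', 'E605Y', 'N583G'] -> total ['A554I', 'C124W', 'C326K', 'E605Y', 'I358S', 'K912E', 'N583G', 'T10R']
At Epsilon: gained ['C437K'] -> total ['A554I', 'C124W', 'C326K', 'C437K', 'E605Y', 'I358S', 'K912E', 'N583G', 'T10R']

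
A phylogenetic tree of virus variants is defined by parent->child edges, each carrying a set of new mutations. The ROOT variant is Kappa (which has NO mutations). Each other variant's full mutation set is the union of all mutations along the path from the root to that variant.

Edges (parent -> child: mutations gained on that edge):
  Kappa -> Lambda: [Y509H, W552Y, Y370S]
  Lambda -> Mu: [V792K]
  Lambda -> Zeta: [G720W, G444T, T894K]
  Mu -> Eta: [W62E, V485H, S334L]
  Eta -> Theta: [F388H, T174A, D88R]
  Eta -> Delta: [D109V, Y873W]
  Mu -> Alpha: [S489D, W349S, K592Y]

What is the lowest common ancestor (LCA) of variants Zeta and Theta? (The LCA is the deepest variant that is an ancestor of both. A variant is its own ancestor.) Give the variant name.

Path from root to Zeta: Kappa -> Lambda -> Zeta
  ancestors of Zeta: {Kappa, Lambda, Zeta}
Path from root to Theta: Kappa -> Lambda -> Mu -> Eta -> Theta
  ancestors of Theta: {Kappa, Lambda, Mu, Eta, Theta}
Common ancestors: {Kappa, Lambda}
Walk up from Theta: Theta (not in ancestors of Zeta), Eta (not in ancestors of Zeta), Mu (not in ancestors of Zeta), Lambda (in ancestors of Zeta), Kappa (in ancestors of Zeta)
Deepest common ancestor (LCA) = Lambda

Answer: Lambda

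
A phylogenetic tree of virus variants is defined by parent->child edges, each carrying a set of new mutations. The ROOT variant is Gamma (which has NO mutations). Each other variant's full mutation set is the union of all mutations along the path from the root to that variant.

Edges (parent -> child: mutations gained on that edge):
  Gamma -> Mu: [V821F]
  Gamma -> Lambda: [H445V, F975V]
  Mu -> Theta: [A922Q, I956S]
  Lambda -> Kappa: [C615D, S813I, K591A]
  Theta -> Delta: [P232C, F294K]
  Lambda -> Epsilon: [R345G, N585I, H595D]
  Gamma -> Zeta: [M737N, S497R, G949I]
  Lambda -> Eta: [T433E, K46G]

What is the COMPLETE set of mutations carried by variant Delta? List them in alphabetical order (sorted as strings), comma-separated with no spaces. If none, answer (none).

Answer: A922Q,F294K,I956S,P232C,V821F

Derivation:
At Gamma: gained [] -> total []
At Mu: gained ['V821F'] -> total ['V821F']
At Theta: gained ['A922Q', 'I956S'] -> total ['A922Q', 'I956S', 'V821F']
At Delta: gained ['P232C', 'F294K'] -> total ['A922Q', 'F294K', 'I956S', 'P232C', 'V821F']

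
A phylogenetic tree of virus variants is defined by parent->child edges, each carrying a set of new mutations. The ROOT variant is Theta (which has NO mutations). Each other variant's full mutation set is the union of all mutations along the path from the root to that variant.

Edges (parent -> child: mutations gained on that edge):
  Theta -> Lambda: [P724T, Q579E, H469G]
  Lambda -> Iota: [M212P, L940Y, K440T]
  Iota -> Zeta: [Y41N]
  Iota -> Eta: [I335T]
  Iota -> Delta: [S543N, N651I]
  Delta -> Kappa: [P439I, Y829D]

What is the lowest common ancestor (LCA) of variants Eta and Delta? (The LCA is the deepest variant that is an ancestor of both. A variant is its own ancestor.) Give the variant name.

Answer: Iota

Derivation:
Path from root to Eta: Theta -> Lambda -> Iota -> Eta
  ancestors of Eta: {Theta, Lambda, Iota, Eta}
Path from root to Delta: Theta -> Lambda -> Iota -> Delta
  ancestors of Delta: {Theta, Lambda, Iota, Delta}
Common ancestors: {Theta, Lambda, Iota}
Walk up from Delta: Delta (not in ancestors of Eta), Iota (in ancestors of Eta), Lambda (in ancestors of Eta), Theta (in ancestors of Eta)
Deepest common ancestor (LCA) = Iota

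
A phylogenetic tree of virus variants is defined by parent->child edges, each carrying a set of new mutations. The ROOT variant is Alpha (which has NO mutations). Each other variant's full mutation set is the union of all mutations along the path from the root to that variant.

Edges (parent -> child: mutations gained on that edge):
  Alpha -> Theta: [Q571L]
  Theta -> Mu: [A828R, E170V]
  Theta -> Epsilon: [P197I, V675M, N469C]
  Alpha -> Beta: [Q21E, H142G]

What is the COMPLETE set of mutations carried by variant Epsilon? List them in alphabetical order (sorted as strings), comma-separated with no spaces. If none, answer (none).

At Alpha: gained [] -> total []
At Theta: gained ['Q571L'] -> total ['Q571L']
At Epsilon: gained ['P197I', 'V675M', 'N469C'] -> total ['N469C', 'P197I', 'Q571L', 'V675M']

Answer: N469C,P197I,Q571L,V675M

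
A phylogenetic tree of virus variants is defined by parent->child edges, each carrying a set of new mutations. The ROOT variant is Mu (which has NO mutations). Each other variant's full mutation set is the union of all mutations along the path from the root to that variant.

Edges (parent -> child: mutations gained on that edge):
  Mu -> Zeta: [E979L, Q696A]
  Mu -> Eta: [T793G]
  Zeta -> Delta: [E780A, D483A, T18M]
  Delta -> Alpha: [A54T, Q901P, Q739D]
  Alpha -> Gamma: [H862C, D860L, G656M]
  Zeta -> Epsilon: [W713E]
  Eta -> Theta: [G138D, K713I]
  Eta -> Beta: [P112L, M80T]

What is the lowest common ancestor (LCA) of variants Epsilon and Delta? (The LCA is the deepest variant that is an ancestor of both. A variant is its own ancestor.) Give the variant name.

Path from root to Epsilon: Mu -> Zeta -> Epsilon
  ancestors of Epsilon: {Mu, Zeta, Epsilon}
Path from root to Delta: Mu -> Zeta -> Delta
  ancestors of Delta: {Mu, Zeta, Delta}
Common ancestors: {Mu, Zeta}
Walk up from Delta: Delta (not in ancestors of Epsilon), Zeta (in ancestors of Epsilon), Mu (in ancestors of Epsilon)
Deepest common ancestor (LCA) = Zeta

Answer: Zeta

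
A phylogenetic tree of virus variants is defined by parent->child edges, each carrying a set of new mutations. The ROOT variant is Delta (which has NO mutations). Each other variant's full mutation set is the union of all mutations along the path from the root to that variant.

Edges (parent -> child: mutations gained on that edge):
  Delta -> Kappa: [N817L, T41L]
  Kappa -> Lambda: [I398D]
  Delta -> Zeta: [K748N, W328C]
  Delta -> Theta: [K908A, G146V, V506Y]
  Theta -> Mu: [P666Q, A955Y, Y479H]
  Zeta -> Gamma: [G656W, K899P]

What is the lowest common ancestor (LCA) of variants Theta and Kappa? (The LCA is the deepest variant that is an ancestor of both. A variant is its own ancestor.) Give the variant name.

Path from root to Theta: Delta -> Theta
  ancestors of Theta: {Delta, Theta}
Path from root to Kappa: Delta -> Kappa
  ancestors of Kappa: {Delta, Kappa}
Common ancestors: {Delta}
Walk up from Kappa: Kappa (not in ancestors of Theta), Delta (in ancestors of Theta)
Deepest common ancestor (LCA) = Delta

Answer: Delta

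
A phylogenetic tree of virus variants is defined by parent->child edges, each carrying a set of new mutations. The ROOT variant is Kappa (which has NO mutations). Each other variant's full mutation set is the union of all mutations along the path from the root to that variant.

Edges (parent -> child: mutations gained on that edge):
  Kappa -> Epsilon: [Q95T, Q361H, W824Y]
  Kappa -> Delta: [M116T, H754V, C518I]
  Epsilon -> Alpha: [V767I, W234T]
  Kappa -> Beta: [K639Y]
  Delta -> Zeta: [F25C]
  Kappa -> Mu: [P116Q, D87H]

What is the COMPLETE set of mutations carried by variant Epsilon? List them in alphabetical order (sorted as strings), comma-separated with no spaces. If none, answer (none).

Answer: Q361H,Q95T,W824Y

Derivation:
At Kappa: gained [] -> total []
At Epsilon: gained ['Q95T', 'Q361H', 'W824Y'] -> total ['Q361H', 'Q95T', 'W824Y']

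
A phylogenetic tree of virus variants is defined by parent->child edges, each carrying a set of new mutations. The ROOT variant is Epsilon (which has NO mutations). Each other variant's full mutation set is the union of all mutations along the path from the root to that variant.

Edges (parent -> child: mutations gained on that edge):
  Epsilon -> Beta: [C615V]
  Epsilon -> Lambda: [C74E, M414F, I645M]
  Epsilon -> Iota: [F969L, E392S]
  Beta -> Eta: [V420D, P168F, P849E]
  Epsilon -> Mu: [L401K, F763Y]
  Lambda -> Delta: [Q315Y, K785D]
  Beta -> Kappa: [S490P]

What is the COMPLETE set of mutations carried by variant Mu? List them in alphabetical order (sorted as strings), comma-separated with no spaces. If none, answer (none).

Answer: F763Y,L401K

Derivation:
At Epsilon: gained [] -> total []
At Mu: gained ['L401K', 'F763Y'] -> total ['F763Y', 'L401K']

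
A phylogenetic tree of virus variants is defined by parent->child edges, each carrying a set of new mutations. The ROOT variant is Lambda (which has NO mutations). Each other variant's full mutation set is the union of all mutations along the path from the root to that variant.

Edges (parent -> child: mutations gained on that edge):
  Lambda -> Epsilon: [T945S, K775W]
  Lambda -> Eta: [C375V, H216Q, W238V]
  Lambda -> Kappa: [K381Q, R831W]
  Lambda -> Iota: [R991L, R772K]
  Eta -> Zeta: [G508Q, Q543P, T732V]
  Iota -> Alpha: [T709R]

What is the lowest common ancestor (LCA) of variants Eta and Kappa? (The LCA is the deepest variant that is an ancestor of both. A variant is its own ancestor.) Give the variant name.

Path from root to Eta: Lambda -> Eta
  ancestors of Eta: {Lambda, Eta}
Path from root to Kappa: Lambda -> Kappa
  ancestors of Kappa: {Lambda, Kappa}
Common ancestors: {Lambda}
Walk up from Kappa: Kappa (not in ancestors of Eta), Lambda (in ancestors of Eta)
Deepest common ancestor (LCA) = Lambda

Answer: Lambda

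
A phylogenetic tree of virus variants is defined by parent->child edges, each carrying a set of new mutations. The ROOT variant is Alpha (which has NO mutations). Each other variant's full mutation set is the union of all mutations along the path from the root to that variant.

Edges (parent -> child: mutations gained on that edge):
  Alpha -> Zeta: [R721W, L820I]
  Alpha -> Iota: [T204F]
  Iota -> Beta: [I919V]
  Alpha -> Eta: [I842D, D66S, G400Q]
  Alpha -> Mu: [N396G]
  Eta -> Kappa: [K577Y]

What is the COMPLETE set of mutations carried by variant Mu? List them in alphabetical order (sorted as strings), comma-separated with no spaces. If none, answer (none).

Answer: N396G

Derivation:
At Alpha: gained [] -> total []
At Mu: gained ['N396G'] -> total ['N396G']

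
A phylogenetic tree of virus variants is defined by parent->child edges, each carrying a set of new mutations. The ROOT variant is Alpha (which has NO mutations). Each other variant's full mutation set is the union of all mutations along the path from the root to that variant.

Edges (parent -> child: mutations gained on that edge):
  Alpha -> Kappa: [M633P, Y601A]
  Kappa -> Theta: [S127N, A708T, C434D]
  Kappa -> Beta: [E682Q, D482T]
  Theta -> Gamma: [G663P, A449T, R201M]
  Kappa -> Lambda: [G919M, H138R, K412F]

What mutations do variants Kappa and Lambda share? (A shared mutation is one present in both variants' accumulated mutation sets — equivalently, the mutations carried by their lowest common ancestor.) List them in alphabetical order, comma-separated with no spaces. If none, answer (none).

Accumulating mutations along path to Kappa:
  At Alpha: gained [] -> total []
  At Kappa: gained ['M633P', 'Y601A'] -> total ['M633P', 'Y601A']
Mutations(Kappa) = ['M633P', 'Y601A']
Accumulating mutations along path to Lambda:
  At Alpha: gained [] -> total []
  At Kappa: gained ['M633P', 'Y601A'] -> total ['M633P', 'Y601A']
  At Lambda: gained ['G919M', 'H138R', 'K412F'] -> total ['G919M', 'H138R', 'K412F', 'M633P', 'Y601A']
Mutations(Lambda) = ['G919M', 'H138R', 'K412F', 'M633P', 'Y601A']
Intersection: ['M633P', 'Y601A'] ∩ ['G919M', 'H138R', 'K412F', 'M633P', 'Y601A'] = ['M633P', 'Y601A']

Answer: M633P,Y601A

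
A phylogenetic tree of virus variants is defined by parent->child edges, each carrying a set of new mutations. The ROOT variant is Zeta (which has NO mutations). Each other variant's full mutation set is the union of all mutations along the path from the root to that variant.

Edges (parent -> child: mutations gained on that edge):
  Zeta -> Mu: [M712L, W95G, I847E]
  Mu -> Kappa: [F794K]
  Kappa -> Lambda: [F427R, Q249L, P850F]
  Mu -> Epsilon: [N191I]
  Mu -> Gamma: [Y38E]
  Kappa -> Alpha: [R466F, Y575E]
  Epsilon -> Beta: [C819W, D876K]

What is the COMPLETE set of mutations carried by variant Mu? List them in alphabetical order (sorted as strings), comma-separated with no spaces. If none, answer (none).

Answer: I847E,M712L,W95G

Derivation:
At Zeta: gained [] -> total []
At Mu: gained ['M712L', 'W95G', 'I847E'] -> total ['I847E', 'M712L', 'W95G']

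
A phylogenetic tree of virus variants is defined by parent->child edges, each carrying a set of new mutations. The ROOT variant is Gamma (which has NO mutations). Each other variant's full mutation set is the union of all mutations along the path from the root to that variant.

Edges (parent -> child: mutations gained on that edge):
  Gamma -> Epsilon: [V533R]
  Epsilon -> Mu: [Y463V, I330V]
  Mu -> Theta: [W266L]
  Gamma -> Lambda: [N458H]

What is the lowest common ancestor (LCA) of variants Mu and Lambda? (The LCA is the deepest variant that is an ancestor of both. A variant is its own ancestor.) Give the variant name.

Path from root to Mu: Gamma -> Epsilon -> Mu
  ancestors of Mu: {Gamma, Epsilon, Mu}
Path from root to Lambda: Gamma -> Lambda
  ancestors of Lambda: {Gamma, Lambda}
Common ancestors: {Gamma}
Walk up from Lambda: Lambda (not in ancestors of Mu), Gamma (in ancestors of Mu)
Deepest common ancestor (LCA) = Gamma

Answer: Gamma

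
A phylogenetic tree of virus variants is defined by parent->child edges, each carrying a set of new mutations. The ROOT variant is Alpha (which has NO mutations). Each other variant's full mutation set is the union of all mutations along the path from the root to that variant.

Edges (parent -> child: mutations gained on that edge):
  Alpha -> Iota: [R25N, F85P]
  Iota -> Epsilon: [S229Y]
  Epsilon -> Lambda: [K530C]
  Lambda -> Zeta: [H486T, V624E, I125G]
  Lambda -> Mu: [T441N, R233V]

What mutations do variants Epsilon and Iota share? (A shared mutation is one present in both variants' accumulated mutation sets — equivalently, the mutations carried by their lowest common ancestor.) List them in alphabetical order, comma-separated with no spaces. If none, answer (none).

Accumulating mutations along path to Epsilon:
  At Alpha: gained [] -> total []
  At Iota: gained ['R25N', 'F85P'] -> total ['F85P', 'R25N']
  At Epsilon: gained ['S229Y'] -> total ['F85P', 'R25N', 'S229Y']
Mutations(Epsilon) = ['F85P', 'R25N', 'S229Y']
Accumulating mutations along path to Iota:
  At Alpha: gained [] -> total []
  At Iota: gained ['R25N', 'F85P'] -> total ['F85P', 'R25N']
Mutations(Iota) = ['F85P', 'R25N']
Intersection: ['F85P', 'R25N', 'S229Y'] ∩ ['F85P', 'R25N'] = ['F85P', 'R25N']

Answer: F85P,R25N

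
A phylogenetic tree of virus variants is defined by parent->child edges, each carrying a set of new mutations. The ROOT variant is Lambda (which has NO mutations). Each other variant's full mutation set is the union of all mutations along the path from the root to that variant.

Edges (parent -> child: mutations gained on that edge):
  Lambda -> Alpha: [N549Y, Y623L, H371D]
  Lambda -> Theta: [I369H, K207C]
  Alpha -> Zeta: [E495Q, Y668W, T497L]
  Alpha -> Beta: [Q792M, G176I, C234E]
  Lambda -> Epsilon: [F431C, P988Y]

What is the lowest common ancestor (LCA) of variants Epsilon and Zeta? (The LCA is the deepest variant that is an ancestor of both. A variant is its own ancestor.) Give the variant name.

Answer: Lambda

Derivation:
Path from root to Epsilon: Lambda -> Epsilon
  ancestors of Epsilon: {Lambda, Epsilon}
Path from root to Zeta: Lambda -> Alpha -> Zeta
  ancestors of Zeta: {Lambda, Alpha, Zeta}
Common ancestors: {Lambda}
Walk up from Zeta: Zeta (not in ancestors of Epsilon), Alpha (not in ancestors of Epsilon), Lambda (in ancestors of Epsilon)
Deepest common ancestor (LCA) = Lambda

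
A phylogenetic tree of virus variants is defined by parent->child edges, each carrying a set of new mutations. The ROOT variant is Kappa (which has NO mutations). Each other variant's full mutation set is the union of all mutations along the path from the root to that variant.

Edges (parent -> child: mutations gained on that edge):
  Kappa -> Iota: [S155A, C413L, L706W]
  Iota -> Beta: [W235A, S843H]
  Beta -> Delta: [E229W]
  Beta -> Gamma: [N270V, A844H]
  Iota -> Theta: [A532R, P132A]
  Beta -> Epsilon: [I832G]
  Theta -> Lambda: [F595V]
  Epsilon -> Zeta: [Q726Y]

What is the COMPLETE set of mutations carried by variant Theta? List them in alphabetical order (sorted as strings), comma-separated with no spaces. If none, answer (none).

Answer: A532R,C413L,L706W,P132A,S155A

Derivation:
At Kappa: gained [] -> total []
At Iota: gained ['S155A', 'C413L', 'L706W'] -> total ['C413L', 'L706W', 'S155A']
At Theta: gained ['A532R', 'P132A'] -> total ['A532R', 'C413L', 'L706W', 'P132A', 'S155A']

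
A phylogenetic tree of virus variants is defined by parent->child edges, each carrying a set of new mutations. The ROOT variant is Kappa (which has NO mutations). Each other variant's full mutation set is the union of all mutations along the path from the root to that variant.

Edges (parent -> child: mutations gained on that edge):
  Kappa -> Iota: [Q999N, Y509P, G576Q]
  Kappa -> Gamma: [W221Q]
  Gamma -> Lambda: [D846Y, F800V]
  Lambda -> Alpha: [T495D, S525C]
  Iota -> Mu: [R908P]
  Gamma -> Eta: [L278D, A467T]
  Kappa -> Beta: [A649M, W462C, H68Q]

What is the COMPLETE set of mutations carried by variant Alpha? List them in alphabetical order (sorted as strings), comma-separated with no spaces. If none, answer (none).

Answer: D846Y,F800V,S525C,T495D,W221Q

Derivation:
At Kappa: gained [] -> total []
At Gamma: gained ['W221Q'] -> total ['W221Q']
At Lambda: gained ['D846Y', 'F800V'] -> total ['D846Y', 'F800V', 'W221Q']
At Alpha: gained ['T495D', 'S525C'] -> total ['D846Y', 'F800V', 'S525C', 'T495D', 'W221Q']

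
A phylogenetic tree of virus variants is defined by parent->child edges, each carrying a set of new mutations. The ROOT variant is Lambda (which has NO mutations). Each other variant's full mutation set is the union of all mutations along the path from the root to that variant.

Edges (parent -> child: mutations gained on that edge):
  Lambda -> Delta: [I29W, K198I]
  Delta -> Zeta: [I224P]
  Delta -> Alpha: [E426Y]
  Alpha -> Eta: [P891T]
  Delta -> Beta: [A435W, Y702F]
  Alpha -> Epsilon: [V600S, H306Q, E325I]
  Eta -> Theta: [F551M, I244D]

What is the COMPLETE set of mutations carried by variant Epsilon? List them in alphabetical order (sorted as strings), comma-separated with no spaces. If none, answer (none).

Answer: E325I,E426Y,H306Q,I29W,K198I,V600S

Derivation:
At Lambda: gained [] -> total []
At Delta: gained ['I29W', 'K198I'] -> total ['I29W', 'K198I']
At Alpha: gained ['E426Y'] -> total ['E426Y', 'I29W', 'K198I']
At Epsilon: gained ['V600S', 'H306Q', 'E325I'] -> total ['E325I', 'E426Y', 'H306Q', 'I29W', 'K198I', 'V600S']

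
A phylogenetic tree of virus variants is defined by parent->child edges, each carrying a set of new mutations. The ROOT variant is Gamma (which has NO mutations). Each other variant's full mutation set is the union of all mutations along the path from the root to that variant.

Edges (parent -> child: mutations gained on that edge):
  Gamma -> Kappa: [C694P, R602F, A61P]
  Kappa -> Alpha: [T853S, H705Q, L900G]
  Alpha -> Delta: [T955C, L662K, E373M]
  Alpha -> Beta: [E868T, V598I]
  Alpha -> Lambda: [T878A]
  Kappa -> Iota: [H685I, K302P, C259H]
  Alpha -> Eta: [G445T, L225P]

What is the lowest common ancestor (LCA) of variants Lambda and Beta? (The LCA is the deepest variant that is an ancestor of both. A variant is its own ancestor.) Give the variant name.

Path from root to Lambda: Gamma -> Kappa -> Alpha -> Lambda
  ancestors of Lambda: {Gamma, Kappa, Alpha, Lambda}
Path from root to Beta: Gamma -> Kappa -> Alpha -> Beta
  ancestors of Beta: {Gamma, Kappa, Alpha, Beta}
Common ancestors: {Gamma, Kappa, Alpha}
Walk up from Beta: Beta (not in ancestors of Lambda), Alpha (in ancestors of Lambda), Kappa (in ancestors of Lambda), Gamma (in ancestors of Lambda)
Deepest common ancestor (LCA) = Alpha

Answer: Alpha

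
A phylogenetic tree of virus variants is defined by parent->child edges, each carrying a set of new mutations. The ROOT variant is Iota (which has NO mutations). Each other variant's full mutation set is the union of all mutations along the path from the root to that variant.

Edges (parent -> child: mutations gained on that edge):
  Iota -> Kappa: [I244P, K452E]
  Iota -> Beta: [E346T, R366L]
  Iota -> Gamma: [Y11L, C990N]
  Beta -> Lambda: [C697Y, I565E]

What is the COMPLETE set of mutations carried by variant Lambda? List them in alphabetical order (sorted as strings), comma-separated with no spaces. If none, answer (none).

At Iota: gained [] -> total []
At Beta: gained ['E346T', 'R366L'] -> total ['E346T', 'R366L']
At Lambda: gained ['C697Y', 'I565E'] -> total ['C697Y', 'E346T', 'I565E', 'R366L']

Answer: C697Y,E346T,I565E,R366L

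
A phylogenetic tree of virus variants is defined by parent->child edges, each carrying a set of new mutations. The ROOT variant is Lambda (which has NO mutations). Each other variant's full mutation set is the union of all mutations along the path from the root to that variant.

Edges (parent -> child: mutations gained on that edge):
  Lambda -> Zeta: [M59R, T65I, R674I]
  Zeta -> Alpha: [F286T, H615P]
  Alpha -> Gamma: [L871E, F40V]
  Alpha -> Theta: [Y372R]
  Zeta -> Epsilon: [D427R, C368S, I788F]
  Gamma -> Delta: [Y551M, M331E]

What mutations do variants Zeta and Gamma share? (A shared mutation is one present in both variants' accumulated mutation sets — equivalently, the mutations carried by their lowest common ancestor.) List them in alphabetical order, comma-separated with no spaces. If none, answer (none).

Accumulating mutations along path to Zeta:
  At Lambda: gained [] -> total []
  At Zeta: gained ['M59R', 'T65I', 'R674I'] -> total ['M59R', 'R674I', 'T65I']
Mutations(Zeta) = ['M59R', 'R674I', 'T65I']
Accumulating mutations along path to Gamma:
  At Lambda: gained [] -> total []
  At Zeta: gained ['M59R', 'T65I', 'R674I'] -> total ['M59R', 'R674I', 'T65I']
  At Alpha: gained ['F286T', 'H615P'] -> total ['F286T', 'H615P', 'M59R', 'R674I', 'T65I']
  At Gamma: gained ['L871E', 'F40V'] -> total ['F286T', 'F40V', 'H615P', 'L871E', 'M59R', 'R674I', 'T65I']
Mutations(Gamma) = ['F286T', 'F40V', 'H615P', 'L871E', 'M59R', 'R674I', 'T65I']
Intersection: ['M59R', 'R674I', 'T65I'] ∩ ['F286T', 'F40V', 'H615P', 'L871E', 'M59R', 'R674I', 'T65I'] = ['M59R', 'R674I', 'T65I']

Answer: M59R,R674I,T65I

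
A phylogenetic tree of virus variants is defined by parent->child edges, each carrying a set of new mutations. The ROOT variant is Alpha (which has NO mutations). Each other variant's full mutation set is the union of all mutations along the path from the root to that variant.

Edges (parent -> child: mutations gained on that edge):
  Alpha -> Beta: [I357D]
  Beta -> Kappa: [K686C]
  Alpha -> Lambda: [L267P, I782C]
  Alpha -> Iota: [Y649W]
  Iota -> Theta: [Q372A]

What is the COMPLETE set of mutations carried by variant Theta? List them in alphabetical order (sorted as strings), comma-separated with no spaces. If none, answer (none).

At Alpha: gained [] -> total []
At Iota: gained ['Y649W'] -> total ['Y649W']
At Theta: gained ['Q372A'] -> total ['Q372A', 'Y649W']

Answer: Q372A,Y649W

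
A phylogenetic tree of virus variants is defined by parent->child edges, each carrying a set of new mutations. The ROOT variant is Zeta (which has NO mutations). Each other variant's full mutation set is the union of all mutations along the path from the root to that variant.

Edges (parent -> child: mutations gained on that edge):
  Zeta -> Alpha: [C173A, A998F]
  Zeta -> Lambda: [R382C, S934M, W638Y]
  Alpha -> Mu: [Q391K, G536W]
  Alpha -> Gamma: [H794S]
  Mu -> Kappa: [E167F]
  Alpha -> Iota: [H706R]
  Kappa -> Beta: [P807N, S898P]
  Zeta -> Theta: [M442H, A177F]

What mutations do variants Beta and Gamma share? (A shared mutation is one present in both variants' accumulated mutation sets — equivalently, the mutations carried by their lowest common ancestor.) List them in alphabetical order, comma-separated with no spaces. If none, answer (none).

Accumulating mutations along path to Beta:
  At Zeta: gained [] -> total []
  At Alpha: gained ['C173A', 'A998F'] -> total ['A998F', 'C173A']
  At Mu: gained ['Q391K', 'G536W'] -> total ['A998F', 'C173A', 'G536W', 'Q391K']
  At Kappa: gained ['E167F'] -> total ['A998F', 'C173A', 'E167F', 'G536W', 'Q391K']
  At Beta: gained ['P807N', 'S898P'] -> total ['A998F', 'C173A', 'E167F', 'G536W', 'P807N', 'Q391K', 'S898P']
Mutations(Beta) = ['A998F', 'C173A', 'E167F', 'G536W', 'P807N', 'Q391K', 'S898P']
Accumulating mutations along path to Gamma:
  At Zeta: gained [] -> total []
  At Alpha: gained ['C173A', 'A998F'] -> total ['A998F', 'C173A']
  At Gamma: gained ['H794S'] -> total ['A998F', 'C173A', 'H794S']
Mutations(Gamma) = ['A998F', 'C173A', 'H794S']
Intersection: ['A998F', 'C173A', 'E167F', 'G536W', 'P807N', 'Q391K', 'S898P'] ∩ ['A998F', 'C173A', 'H794S'] = ['A998F', 'C173A']

Answer: A998F,C173A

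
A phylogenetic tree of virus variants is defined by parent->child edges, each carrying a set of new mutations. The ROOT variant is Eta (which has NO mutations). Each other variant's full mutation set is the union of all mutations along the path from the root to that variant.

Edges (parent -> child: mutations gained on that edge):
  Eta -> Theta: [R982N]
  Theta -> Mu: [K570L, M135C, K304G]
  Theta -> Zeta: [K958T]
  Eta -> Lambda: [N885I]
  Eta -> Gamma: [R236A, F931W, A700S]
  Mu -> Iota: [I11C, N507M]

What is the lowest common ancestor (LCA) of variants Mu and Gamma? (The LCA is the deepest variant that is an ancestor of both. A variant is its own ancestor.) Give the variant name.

Answer: Eta

Derivation:
Path from root to Mu: Eta -> Theta -> Mu
  ancestors of Mu: {Eta, Theta, Mu}
Path from root to Gamma: Eta -> Gamma
  ancestors of Gamma: {Eta, Gamma}
Common ancestors: {Eta}
Walk up from Gamma: Gamma (not in ancestors of Mu), Eta (in ancestors of Mu)
Deepest common ancestor (LCA) = Eta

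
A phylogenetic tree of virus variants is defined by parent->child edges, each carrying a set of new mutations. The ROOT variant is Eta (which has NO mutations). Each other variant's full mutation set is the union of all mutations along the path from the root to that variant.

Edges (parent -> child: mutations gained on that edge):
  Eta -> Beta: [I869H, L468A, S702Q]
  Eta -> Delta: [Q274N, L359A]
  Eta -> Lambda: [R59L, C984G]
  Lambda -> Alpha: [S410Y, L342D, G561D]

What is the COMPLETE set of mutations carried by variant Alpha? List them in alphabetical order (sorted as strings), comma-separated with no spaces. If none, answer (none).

At Eta: gained [] -> total []
At Lambda: gained ['R59L', 'C984G'] -> total ['C984G', 'R59L']
At Alpha: gained ['S410Y', 'L342D', 'G561D'] -> total ['C984G', 'G561D', 'L342D', 'R59L', 'S410Y']

Answer: C984G,G561D,L342D,R59L,S410Y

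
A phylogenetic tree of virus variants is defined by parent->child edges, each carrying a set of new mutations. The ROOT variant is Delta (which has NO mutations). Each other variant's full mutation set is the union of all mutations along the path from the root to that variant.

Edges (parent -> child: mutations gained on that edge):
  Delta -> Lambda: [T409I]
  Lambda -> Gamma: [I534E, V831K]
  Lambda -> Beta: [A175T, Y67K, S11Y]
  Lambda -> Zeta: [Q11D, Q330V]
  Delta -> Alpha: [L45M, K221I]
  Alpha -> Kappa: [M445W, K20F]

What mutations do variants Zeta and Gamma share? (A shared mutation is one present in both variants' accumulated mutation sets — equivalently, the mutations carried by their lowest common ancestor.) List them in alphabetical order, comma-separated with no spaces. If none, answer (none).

Accumulating mutations along path to Zeta:
  At Delta: gained [] -> total []
  At Lambda: gained ['T409I'] -> total ['T409I']
  At Zeta: gained ['Q11D', 'Q330V'] -> total ['Q11D', 'Q330V', 'T409I']
Mutations(Zeta) = ['Q11D', 'Q330V', 'T409I']
Accumulating mutations along path to Gamma:
  At Delta: gained [] -> total []
  At Lambda: gained ['T409I'] -> total ['T409I']
  At Gamma: gained ['I534E', 'V831K'] -> total ['I534E', 'T409I', 'V831K']
Mutations(Gamma) = ['I534E', 'T409I', 'V831K']
Intersection: ['Q11D', 'Q330V', 'T409I'] ∩ ['I534E', 'T409I', 'V831K'] = ['T409I']

Answer: T409I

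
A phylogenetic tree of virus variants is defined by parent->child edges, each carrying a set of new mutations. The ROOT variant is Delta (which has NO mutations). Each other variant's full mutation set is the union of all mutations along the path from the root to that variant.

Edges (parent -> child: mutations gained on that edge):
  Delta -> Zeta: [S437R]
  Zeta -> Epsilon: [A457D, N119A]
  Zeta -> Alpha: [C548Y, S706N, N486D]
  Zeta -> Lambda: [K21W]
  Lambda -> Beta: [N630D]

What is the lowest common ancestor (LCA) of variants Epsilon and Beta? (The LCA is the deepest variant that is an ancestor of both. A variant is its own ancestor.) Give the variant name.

Path from root to Epsilon: Delta -> Zeta -> Epsilon
  ancestors of Epsilon: {Delta, Zeta, Epsilon}
Path from root to Beta: Delta -> Zeta -> Lambda -> Beta
  ancestors of Beta: {Delta, Zeta, Lambda, Beta}
Common ancestors: {Delta, Zeta}
Walk up from Beta: Beta (not in ancestors of Epsilon), Lambda (not in ancestors of Epsilon), Zeta (in ancestors of Epsilon), Delta (in ancestors of Epsilon)
Deepest common ancestor (LCA) = Zeta

Answer: Zeta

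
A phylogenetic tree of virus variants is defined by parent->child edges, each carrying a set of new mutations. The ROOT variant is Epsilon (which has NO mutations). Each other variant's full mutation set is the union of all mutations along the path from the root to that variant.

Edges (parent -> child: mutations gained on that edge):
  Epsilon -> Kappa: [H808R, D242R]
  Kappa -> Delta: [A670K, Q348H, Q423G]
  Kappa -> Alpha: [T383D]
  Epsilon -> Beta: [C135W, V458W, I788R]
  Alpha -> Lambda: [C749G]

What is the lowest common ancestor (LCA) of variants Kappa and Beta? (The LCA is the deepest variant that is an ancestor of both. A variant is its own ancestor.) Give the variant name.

Path from root to Kappa: Epsilon -> Kappa
  ancestors of Kappa: {Epsilon, Kappa}
Path from root to Beta: Epsilon -> Beta
  ancestors of Beta: {Epsilon, Beta}
Common ancestors: {Epsilon}
Walk up from Beta: Beta (not in ancestors of Kappa), Epsilon (in ancestors of Kappa)
Deepest common ancestor (LCA) = Epsilon

Answer: Epsilon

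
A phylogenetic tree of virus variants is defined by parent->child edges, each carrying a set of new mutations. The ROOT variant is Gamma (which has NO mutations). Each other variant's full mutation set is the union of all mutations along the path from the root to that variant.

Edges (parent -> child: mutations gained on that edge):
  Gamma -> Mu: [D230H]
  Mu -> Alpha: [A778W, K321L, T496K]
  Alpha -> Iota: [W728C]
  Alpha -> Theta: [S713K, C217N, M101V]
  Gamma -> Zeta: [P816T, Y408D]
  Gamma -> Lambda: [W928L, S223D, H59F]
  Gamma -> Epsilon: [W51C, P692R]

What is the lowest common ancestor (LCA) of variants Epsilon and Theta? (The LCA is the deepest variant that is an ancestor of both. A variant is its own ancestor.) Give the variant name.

Answer: Gamma

Derivation:
Path from root to Epsilon: Gamma -> Epsilon
  ancestors of Epsilon: {Gamma, Epsilon}
Path from root to Theta: Gamma -> Mu -> Alpha -> Theta
  ancestors of Theta: {Gamma, Mu, Alpha, Theta}
Common ancestors: {Gamma}
Walk up from Theta: Theta (not in ancestors of Epsilon), Alpha (not in ancestors of Epsilon), Mu (not in ancestors of Epsilon), Gamma (in ancestors of Epsilon)
Deepest common ancestor (LCA) = Gamma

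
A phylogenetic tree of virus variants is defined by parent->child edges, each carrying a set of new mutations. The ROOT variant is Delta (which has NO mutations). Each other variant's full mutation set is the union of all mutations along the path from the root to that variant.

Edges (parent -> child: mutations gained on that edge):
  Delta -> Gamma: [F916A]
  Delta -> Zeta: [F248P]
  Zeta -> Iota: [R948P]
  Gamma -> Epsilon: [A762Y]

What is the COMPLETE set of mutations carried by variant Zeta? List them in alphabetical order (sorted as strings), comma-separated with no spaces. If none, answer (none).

At Delta: gained [] -> total []
At Zeta: gained ['F248P'] -> total ['F248P']

Answer: F248P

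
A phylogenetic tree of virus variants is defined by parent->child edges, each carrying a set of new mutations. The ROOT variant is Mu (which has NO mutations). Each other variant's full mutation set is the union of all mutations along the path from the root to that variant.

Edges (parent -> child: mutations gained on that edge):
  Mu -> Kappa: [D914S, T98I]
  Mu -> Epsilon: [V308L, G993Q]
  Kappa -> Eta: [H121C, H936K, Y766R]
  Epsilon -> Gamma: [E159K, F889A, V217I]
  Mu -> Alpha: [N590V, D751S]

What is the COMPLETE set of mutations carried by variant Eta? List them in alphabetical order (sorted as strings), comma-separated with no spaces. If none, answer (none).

Answer: D914S,H121C,H936K,T98I,Y766R

Derivation:
At Mu: gained [] -> total []
At Kappa: gained ['D914S', 'T98I'] -> total ['D914S', 'T98I']
At Eta: gained ['H121C', 'H936K', 'Y766R'] -> total ['D914S', 'H121C', 'H936K', 'T98I', 'Y766R']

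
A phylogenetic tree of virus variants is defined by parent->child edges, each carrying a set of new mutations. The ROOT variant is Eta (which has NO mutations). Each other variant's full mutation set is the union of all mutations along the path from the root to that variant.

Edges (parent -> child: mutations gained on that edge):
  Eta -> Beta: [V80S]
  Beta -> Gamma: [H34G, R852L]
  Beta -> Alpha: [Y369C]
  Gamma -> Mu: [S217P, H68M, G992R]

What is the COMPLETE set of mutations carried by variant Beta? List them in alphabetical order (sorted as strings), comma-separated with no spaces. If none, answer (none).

Answer: V80S

Derivation:
At Eta: gained [] -> total []
At Beta: gained ['V80S'] -> total ['V80S']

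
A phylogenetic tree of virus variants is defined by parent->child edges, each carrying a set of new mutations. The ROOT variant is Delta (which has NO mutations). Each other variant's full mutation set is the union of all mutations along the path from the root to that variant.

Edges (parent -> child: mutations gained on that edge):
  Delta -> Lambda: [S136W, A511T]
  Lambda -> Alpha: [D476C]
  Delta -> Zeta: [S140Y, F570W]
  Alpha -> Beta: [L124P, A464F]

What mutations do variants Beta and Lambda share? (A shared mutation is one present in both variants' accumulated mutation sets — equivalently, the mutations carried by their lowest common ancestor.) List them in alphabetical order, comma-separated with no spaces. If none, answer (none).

Accumulating mutations along path to Beta:
  At Delta: gained [] -> total []
  At Lambda: gained ['S136W', 'A511T'] -> total ['A511T', 'S136W']
  At Alpha: gained ['D476C'] -> total ['A511T', 'D476C', 'S136W']
  At Beta: gained ['L124P', 'A464F'] -> total ['A464F', 'A511T', 'D476C', 'L124P', 'S136W']
Mutations(Beta) = ['A464F', 'A511T', 'D476C', 'L124P', 'S136W']
Accumulating mutations along path to Lambda:
  At Delta: gained [] -> total []
  At Lambda: gained ['S136W', 'A511T'] -> total ['A511T', 'S136W']
Mutations(Lambda) = ['A511T', 'S136W']
Intersection: ['A464F', 'A511T', 'D476C', 'L124P', 'S136W'] ∩ ['A511T', 'S136W'] = ['A511T', 'S136W']

Answer: A511T,S136W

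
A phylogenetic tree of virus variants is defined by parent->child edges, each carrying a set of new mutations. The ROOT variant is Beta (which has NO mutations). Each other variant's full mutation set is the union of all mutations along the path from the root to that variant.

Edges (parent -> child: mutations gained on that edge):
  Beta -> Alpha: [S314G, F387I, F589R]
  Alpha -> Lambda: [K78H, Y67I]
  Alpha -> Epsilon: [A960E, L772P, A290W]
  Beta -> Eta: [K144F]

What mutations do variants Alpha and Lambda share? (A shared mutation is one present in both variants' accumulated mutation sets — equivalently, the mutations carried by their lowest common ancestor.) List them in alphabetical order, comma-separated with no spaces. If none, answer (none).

Answer: F387I,F589R,S314G

Derivation:
Accumulating mutations along path to Alpha:
  At Beta: gained [] -> total []
  At Alpha: gained ['S314G', 'F387I', 'F589R'] -> total ['F387I', 'F589R', 'S314G']
Mutations(Alpha) = ['F387I', 'F589R', 'S314G']
Accumulating mutations along path to Lambda:
  At Beta: gained [] -> total []
  At Alpha: gained ['S314G', 'F387I', 'F589R'] -> total ['F387I', 'F589R', 'S314G']
  At Lambda: gained ['K78H', 'Y67I'] -> total ['F387I', 'F589R', 'K78H', 'S314G', 'Y67I']
Mutations(Lambda) = ['F387I', 'F589R', 'K78H', 'S314G', 'Y67I']
Intersection: ['F387I', 'F589R', 'S314G'] ∩ ['F387I', 'F589R', 'K78H', 'S314G', 'Y67I'] = ['F387I', 'F589R', 'S314G']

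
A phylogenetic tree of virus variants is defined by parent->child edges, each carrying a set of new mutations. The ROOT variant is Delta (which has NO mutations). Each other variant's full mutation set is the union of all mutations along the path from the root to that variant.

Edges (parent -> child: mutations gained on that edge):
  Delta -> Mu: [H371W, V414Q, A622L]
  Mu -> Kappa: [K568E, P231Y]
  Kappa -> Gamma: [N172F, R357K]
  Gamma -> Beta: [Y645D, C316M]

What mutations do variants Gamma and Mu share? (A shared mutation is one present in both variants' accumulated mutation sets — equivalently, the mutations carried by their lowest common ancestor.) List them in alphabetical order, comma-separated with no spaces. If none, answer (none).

Accumulating mutations along path to Gamma:
  At Delta: gained [] -> total []
  At Mu: gained ['H371W', 'V414Q', 'A622L'] -> total ['A622L', 'H371W', 'V414Q']
  At Kappa: gained ['K568E', 'P231Y'] -> total ['A622L', 'H371W', 'K568E', 'P231Y', 'V414Q']
  At Gamma: gained ['N172F', 'R357K'] -> total ['A622L', 'H371W', 'K568E', 'N172F', 'P231Y', 'R357K', 'V414Q']
Mutations(Gamma) = ['A622L', 'H371W', 'K568E', 'N172F', 'P231Y', 'R357K', 'V414Q']
Accumulating mutations along path to Mu:
  At Delta: gained [] -> total []
  At Mu: gained ['H371W', 'V414Q', 'A622L'] -> total ['A622L', 'H371W', 'V414Q']
Mutations(Mu) = ['A622L', 'H371W', 'V414Q']
Intersection: ['A622L', 'H371W', 'K568E', 'N172F', 'P231Y', 'R357K', 'V414Q'] ∩ ['A622L', 'H371W', 'V414Q'] = ['A622L', 'H371W', 'V414Q']

Answer: A622L,H371W,V414Q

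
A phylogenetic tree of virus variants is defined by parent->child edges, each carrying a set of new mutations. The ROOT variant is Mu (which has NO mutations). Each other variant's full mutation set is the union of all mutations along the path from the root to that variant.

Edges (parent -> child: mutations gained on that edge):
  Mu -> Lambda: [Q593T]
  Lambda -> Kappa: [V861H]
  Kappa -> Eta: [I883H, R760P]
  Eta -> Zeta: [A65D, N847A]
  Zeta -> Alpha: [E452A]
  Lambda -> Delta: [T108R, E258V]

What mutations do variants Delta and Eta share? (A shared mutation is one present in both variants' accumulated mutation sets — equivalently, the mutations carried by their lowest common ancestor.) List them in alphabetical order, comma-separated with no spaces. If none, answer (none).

Answer: Q593T

Derivation:
Accumulating mutations along path to Delta:
  At Mu: gained [] -> total []
  At Lambda: gained ['Q593T'] -> total ['Q593T']
  At Delta: gained ['T108R', 'E258V'] -> total ['E258V', 'Q593T', 'T108R']
Mutations(Delta) = ['E258V', 'Q593T', 'T108R']
Accumulating mutations along path to Eta:
  At Mu: gained [] -> total []
  At Lambda: gained ['Q593T'] -> total ['Q593T']
  At Kappa: gained ['V861H'] -> total ['Q593T', 'V861H']
  At Eta: gained ['I883H', 'R760P'] -> total ['I883H', 'Q593T', 'R760P', 'V861H']
Mutations(Eta) = ['I883H', 'Q593T', 'R760P', 'V861H']
Intersection: ['E258V', 'Q593T', 'T108R'] ∩ ['I883H', 'Q593T', 'R760P', 'V861H'] = ['Q593T']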